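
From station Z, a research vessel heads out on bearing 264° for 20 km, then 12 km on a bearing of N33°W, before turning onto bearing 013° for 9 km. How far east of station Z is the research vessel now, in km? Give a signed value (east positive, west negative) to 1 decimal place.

-24.4 km

Leg 1 (264°, 20 km): east 20 sin 264° = -19.89, north 20 cos 264° = -2.09
Leg 2 (N33°W, 12 km): east 12 sin 327° = -6.54, north 12 cos 327° = 10.06
Leg 3 (013°, 9 km): east 9 sin 13° = 2.02, north 9 cos 13° = 8.77
Net east component: -24.40 km.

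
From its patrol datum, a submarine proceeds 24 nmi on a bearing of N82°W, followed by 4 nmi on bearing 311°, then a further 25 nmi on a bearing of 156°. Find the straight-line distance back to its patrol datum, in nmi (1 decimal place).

23.7 nmi

Leg 1 (N82°W, 24 nmi): east 24 sin 278° = -23.77, north 24 cos 278° = 3.34
Leg 2 (311°, 4 nmi): east 4 sin 311° = -3.02, north 4 cos 311° = 2.62
Leg 3 (156°, 25 nmi): east 25 sin 156° = 10.17, north 25 cos 156° = -22.84
Net: -16.62 east, -16.87 north. Distance = √((-16.62)² + (-16.87)²) = 23.682 nmi.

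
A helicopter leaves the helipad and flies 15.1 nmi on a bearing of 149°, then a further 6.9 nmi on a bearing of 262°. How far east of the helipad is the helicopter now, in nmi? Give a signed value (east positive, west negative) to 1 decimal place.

Leg 1 (149°, 15.1 nmi): east 15.1 sin 149° = 7.78, north 15.1 cos 149° = -12.94
Leg 2 (262°, 6.9 nmi): east 6.9 sin 262° = -6.83, north 6.9 cos 262° = -0.96
Net east component: 0.94 nmi.

0.9 nmi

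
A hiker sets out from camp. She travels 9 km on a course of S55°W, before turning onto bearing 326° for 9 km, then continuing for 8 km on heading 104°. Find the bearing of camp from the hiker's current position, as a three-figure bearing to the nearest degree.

Leg 1 (S55°W, 9 km): east 9 sin 235° = -7.37, north 9 cos 235° = -5.16
Leg 2 (326°, 9 km): east 9 sin 326° = -5.03, north 9 cos 326° = 7.46
Leg 3 (104°, 8 km): east 8 sin 104° = 7.76, north 8 cos 104° = -1.94
Net displacement: -4.64 east, 0.36 north. Direction back to start is (4.64, -0.36): bearing = atan2(4.64, -0.36) mod 360° = 94.48° ≈ 094°.

094°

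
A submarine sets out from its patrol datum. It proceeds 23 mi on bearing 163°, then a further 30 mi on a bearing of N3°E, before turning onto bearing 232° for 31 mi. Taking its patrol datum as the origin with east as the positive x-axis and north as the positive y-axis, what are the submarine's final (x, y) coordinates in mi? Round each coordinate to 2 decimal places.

Leg 1 (163°, 23 mi): east 23 sin 163° = 6.72, north 23 cos 163° = -22.00
Leg 2 (N3°E, 30 mi): east 30 sin 3° = 1.57, north 30 cos 3° = 29.96
Leg 3 (232°, 31 mi): east 31 sin 232° = -24.43, north 31 cos 232° = -19.09
Summing: -16.13 mi east, -11.12 mi north → (-16.13, -11.12).

(-16.13, -11.12)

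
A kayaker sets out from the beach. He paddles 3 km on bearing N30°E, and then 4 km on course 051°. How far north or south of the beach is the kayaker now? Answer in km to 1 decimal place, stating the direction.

Leg 1 (N30°E, 3 km): east 3 sin 30° = 1.50, north 3 cos 30° = 2.60
Leg 2 (051°, 4 km): east 4 sin 51° = 3.11, north 4 cos 51° = 2.52
Net north component: 5.12 km.

5.1 km north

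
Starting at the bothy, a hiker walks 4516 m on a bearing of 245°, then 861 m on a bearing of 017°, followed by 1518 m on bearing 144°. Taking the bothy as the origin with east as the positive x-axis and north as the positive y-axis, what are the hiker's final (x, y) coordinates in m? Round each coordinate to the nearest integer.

Leg 1 (245°, 4516 m): east 4516 sin 245° = -4092.89, north 4516 cos 245° = -1908.54
Leg 2 (017°, 861 m): east 861 sin 17° = 251.73, north 861 cos 17° = 823.38
Leg 3 (144°, 1518 m): east 1518 sin 144° = 892.26, north 1518 cos 144° = -1228.09
Summing: -2948.90 m east, -2313.25 m north → (-2949, -2313).

(-2949, -2313)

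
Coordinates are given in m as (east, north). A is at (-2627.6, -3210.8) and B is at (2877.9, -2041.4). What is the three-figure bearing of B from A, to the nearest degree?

078°

Δeast = 2877.9 − -2627.6 = 5505.50; Δnorth = -2041.4 − -3210.8 = 1169.40.
Bearing = atan2(Δeast, Δnorth) mod 360° = 78.01° ≈ 078°.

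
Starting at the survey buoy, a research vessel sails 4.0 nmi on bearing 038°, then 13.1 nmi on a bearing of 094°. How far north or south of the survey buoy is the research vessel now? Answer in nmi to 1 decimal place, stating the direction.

Leg 1 (038°, 4.0 nmi): east 4.0 sin 38° = 2.46, north 4.0 cos 38° = 3.15
Leg 2 (094°, 13.1 nmi): east 13.1 sin 94° = 13.07, north 13.1 cos 94° = -0.91
Net north component: 2.24 nmi.

2.2 nmi north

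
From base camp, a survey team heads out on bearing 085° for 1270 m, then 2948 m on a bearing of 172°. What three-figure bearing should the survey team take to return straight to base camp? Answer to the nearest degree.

329°

Leg 1 (085°, 1270 m): east 1270 sin 85° = 1265.17, north 1270 cos 85° = 110.69
Leg 2 (172°, 2948 m): east 2948 sin 172° = 410.28, north 2948 cos 172° = -2919.31
Net displacement: 1675.45 east, -2808.62 north. Direction back to start is (-1675.45, 2808.62): bearing = atan2(-1675.45, 2808.62) mod 360° = 329.18° ≈ 329°.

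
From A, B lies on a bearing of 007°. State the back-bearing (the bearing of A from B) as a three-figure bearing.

Back-bearing = 007° + 180° = 187°.

187°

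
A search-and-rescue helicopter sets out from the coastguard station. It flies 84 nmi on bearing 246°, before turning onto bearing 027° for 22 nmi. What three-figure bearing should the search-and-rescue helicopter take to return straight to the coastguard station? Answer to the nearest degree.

078°

Leg 1 (246°, 84 nmi): east 84 sin 246° = -76.74, north 84 cos 246° = -34.17
Leg 2 (027°, 22 nmi): east 22 sin 27° = 9.99, north 22 cos 27° = 19.60
Net displacement: -66.75 east, -14.56 north. Direction back to start is (66.75, 14.56): bearing = atan2(66.75, 14.56) mod 360° = 77.69° ≈ 078°.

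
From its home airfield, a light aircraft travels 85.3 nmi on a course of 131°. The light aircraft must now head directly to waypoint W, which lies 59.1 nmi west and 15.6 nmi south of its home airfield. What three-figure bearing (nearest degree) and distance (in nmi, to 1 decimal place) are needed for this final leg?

288°, 129.9 nmi

Leg 1 (131°, 85.3 nmi): east 85.3 sin 131° = 64.38, north 85.3 cos 131° = -55.96
Current position: (64.38, -55.96). Target: (-59.1, -15.6). Remaining: Δeast = -123.48, Δnorth = 40.36.
Bearing = atan2(-123.48, 40.36) mod 360° = 288.10°; distance = √((-123.48)² + (40.36)²) = 129.906 nmi.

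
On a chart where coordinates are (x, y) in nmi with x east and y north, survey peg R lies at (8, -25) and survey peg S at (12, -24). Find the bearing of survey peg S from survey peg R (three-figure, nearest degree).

Δeast = 12 − 8 = 4.00; Δnorth = -24 − -25 = 1.00.
Bearing = atan2(Δeast, Δnorth) mod 360° = 75.96° ≈ 076°.

076°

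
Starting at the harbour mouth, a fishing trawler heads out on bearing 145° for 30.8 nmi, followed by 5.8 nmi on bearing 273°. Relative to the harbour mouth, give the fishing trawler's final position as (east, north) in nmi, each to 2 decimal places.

Leg 1 (145°, 30.8 nmi): east 30.8 sin 145° = 17.67, north 30.8 cos 145° = -25.23
Leg 2 (273°, 5.8 nmi): east 5.8 sin 273° = -5.79, north 5.8 cos 273° = 0.30
Summing: 11.87 nmi east, -24.93 nmi north → (11.87, -24.93).

(11.87, -24.93)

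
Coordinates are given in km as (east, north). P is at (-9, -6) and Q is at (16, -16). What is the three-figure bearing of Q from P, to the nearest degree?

112°

Δeast = 16 − -9 = 25.00; Δnorth = -16 − -6 = -10.00.
Bearing = atan2(Δeast, Δnorth) mod 360° = 111.80° ≈ 112°.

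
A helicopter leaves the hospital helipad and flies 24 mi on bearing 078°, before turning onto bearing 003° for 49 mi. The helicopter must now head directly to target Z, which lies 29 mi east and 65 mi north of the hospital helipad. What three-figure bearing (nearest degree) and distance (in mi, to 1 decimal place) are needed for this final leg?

Leg 1 (078°, 24 mi): east 24 sin 78° = 23.48, north 24 cos 78° = 4.99
Leg 2 (003°, 49 mi): east 49 sin 3° = 2.56, north 49 cos 3° = 48.93
Current position: (26.04, 53.92). Target: (29, 65). Remaining: Δeast = 2.96, Δnorth = 11.08.
Bearing = atan2(2.96, 11.08) mod 360° = 14.96°; distance = √((2.96)² + (11.08)²) = 11.466 mi.

015°, 11.5 mi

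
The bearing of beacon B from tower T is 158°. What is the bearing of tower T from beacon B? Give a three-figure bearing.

338°

Back-bearing = 158° + 180° = 338°.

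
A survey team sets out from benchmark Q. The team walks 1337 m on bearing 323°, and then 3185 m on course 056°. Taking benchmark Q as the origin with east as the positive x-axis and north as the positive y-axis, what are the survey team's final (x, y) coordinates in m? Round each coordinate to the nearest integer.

(1836, 2849)

Leg 1 (323°, 1337 m): east 1337 sin 323° = -804.63, north 1337 cos 323° = 1067.78
Leg 2 (056°, 3185 m): east 3185 sin 56° = 2640.48, north 3185 cos 56° = 1781.03
Summing: 1835.86 m east, 2848.81 m north → (1836, 2849).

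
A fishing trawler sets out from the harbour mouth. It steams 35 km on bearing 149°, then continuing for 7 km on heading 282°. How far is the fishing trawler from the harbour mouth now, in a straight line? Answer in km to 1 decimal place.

30.7 km

Leg 1 (149°, 35 km): east 35 sin 149° = 18.03, north 35 cos 149° = -30.00
Leg 2 (282°, 7 km): east 7 sin 282° = -6.85, north 7 cos 282° = 1.46
Net: 11.18 east, -28.55 north. Distance = √((11.18)² + (-28.55)²) = 30.656 km.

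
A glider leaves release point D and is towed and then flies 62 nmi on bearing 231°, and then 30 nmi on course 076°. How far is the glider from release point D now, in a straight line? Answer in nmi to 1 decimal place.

37.0 nmi

Leg 1 (231°, 62 nmi): east 62 sin 231° = -48.18, north 62 cos 231° = -39.02
Leg 2 (076°, 30 nmi): east 30 sin 76° = 29.11, north 30 cos 76° = 7.26
Net: -19.07 east, -31.76 north. Distance = √((-19.07)² + (-31.76)²) = 37.048 nmi.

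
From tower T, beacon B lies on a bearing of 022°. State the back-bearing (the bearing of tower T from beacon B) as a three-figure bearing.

202°

Back-bearing = 022° + 180° = 202°.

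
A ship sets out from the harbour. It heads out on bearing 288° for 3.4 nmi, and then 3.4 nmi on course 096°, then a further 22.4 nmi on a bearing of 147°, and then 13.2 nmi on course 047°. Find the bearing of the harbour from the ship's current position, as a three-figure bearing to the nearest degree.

292°

Leg 1 (288°, 3.4 nmi): east 3.4 sin 288° = -3.23, north 3.4 cos 288° = 1.05
Leg 2 (096°, 3.4 nmi): east 3.4 sin 96° = 3.38, north 3.4 cos 96° = -0.36
Leg 3 (147°, 22.4 nmi): east 22.4 sin 147° = 12.20, north 22.4 cos 147° = -18.79
Leg 4 (047°, 13.2 nmi): east 13.2 sin 47° = 9.65, north 13.2 cos 47° = 9.00
Net displacement: 22.00 east, -9.09 north. Direction back to start is (-22.00, 9.09): bearing = atan2(-22.00, 9.09) mod 360° = 292.44° ≈ 292°.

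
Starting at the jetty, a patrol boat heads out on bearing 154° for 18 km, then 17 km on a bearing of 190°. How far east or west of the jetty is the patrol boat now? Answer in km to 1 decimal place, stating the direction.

4.9 km east

Leg 1 (154°, 18 km): east 18 sin 154° = 7.89, north 18 cos 154° = -16.18
Leg 2 (190°, 17 km): east 17 sin 190° = -2.95, north 17 cos 190° = -16.74
Net east component: 4.94 km.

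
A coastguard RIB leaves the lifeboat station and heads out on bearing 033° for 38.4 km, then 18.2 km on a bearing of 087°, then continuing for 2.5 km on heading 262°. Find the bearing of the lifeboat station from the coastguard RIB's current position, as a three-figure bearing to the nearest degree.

228°

Leg 1 (033°, 38.4 km): east 38.4 sin 33° = 20.91, north 38.4 cos 33° = 32.20
Leg 2 (087°, 18.2 km): east 18.2 sin 87° = 18.18, north 18.2 cos 87° = 0.95
Leg 3 (262°, 2.5 km): east 2.5 sin 262° = -2.48, north 2.5 cos 262° = -0.35
Net displacement: 36.61 east, 32.81 north. Direction back to start is (-36.61, -32.81): bearing = atan2(-36.61, -32.81) mod 360° = 228.14° ≈ 228°.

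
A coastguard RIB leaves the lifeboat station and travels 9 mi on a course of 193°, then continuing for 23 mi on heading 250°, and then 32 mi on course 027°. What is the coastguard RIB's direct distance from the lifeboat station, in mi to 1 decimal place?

15.0 mi

Leg 1 (193°, 9 mi): east 9 sin 193° = -2.02, north 9 cos 193° = -8.77
Leg 2 (250°, 23 mi): east 23 sin 250° = -21.61, north 23 cos 250° = -7.87
Leg 3 (027°, 32 mi): east 32 sin 27° = 14.53, north 32 cos 27° = 28.51
Net: -9.11 east, 11.88 north. Distance = √((-9.11)² + (11.88)²) = 14.968 mi.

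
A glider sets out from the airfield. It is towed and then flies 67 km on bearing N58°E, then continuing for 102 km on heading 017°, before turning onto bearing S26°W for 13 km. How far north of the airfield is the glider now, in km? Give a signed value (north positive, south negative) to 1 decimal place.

121.4 km

Leg 1 (N58°E, 67 km): east 67 sin 58° = 56.82, north 67 cos 58° = 35.50
Leg 2 (017°, 102 km): east 102 sin 17° = 29.82, north 102 cos 17° = 97.54
Leg 3 (S26°W, 13 km): east 13 sin 206° = -5.70, north 13 cos 206° = -11.68
Net north component: 121.36 km.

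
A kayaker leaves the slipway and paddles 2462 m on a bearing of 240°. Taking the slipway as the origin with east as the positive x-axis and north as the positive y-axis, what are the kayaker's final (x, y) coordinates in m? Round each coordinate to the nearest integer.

(-2132, -1231)

Leg 1 (240°, 2462 m): east 2462 sin 240° = -2132.15, north 2462 cos 240° = -1231.00
Summing: -2132.15 m east, -1231.00 m north → (-2132, -1231).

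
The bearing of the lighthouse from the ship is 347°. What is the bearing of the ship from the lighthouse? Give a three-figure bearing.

Back-bearing = 347° − 180° = 167°.

167°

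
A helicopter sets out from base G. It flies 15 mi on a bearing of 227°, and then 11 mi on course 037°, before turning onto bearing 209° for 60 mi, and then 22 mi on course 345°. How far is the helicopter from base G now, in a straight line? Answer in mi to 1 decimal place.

51.0 mi

Leg 1 (227°, 15 mi): east 15 sin 227° = -10.97, north 15 cos 227° = -10.23
Leg 2 (037°, 11 mi): east 11 sin 37° = 6.62, north 11 cos 37° = 8.78
Leg 3 (209°, 60 mi): east 60 sin 209° = -29.09, north 60 cos 209° = -52.48
Leg 4 (345°, 22 mi): east 22 sin 345° = -5.69, north 22 cos 345° = 21.25
Net: -39.13 east, -32.67 north. Distance = √((-39.13)² + (-32.67)²) = 50.979 mi.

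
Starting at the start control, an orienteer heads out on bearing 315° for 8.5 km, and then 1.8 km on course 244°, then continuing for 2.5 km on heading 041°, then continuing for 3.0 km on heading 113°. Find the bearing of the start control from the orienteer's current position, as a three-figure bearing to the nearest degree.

Leg 1 (315°, 8.5 km): east 8.5 sin 315° = -6.01, north 8.5 cos 315° = 6.01
Leg 2 (244°, 1.8 km): east 1.8 sin 244° = -1.62, north 1.8 cos 244° = -0.79
Leg 3 (041°, 2.5 km): east 2.5 sin 41° = 1.64, north 2.5 cos 41° = 1.89
Leg 4 (113°, 3.0 km): east 3.0 sin 113° = 2.76, north 3.0 cos 113° = -1.17
Net displacement: -3.23 east, 5.94 north. Direction back to start is (3.23, -5.94): bearing = atan2(3.23, -5.94) mod 360° = 151.47° ≈ 151°.

151°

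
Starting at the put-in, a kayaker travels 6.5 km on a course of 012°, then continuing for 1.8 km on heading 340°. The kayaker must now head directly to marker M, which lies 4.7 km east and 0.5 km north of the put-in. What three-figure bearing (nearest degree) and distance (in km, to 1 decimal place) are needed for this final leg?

Leg 1 (012°, 6.5 km): east 6.5 sin 12° = 1.35, north 6.5 cos 12° = 6.36
Leg 2 (340°, 1.8 km): east 1.8 sin 340° = -0.62, north 1.8 cos 340° = 1.69
Current position: (0.74, 8.05). Target: (4.7, 0.5). Remaining: Δeast = 3.96, Δnorth = -7.55.
Bearing = atan2(3.96, -7.55) mod 360° = 152.30°; distance = √((3.96)² + (-7.55)²) = 8.527 km.

152°, 8.5 km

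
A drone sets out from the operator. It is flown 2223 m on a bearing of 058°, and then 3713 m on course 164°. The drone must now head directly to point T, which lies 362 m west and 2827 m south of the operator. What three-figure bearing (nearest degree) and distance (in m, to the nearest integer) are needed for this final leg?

262°, 3300 m

Leg 1 (058°, 2223 m): east 2223 sin 58° = 1885.21, north 2223 cos 58° = 1178.01
Leg 2 (164°, 3713 m): east 3713 sin 164° = 1023.44, north 3713 cos 164° = -3569.16
Current position: (2908.65, -2391.15). Target: (-362, -2827). Remaining: Δeast = -3270.65, Δnorth = -435.85.
Bearing = atan2(-3270.65, -435.85) mod 360° = 262.41°; distance = √((-3270.65)² + (-435.85)²) = 3299.565 m.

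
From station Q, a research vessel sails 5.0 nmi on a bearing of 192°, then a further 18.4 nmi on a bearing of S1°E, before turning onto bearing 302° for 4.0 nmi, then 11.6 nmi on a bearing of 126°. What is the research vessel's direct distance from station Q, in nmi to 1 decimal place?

28.5 nmi

Leg 1 (192°, 5.0 nmi): east 5.0 sin 192° = -1.04, north 5.0 cos 192° = -4.89
Leg 2 (S1°E, 18.4 nmi): east 18.4 sin 179° = 0.32, north 18.4 cos 179° = -18.40
Leg 3 (302°, 4.0 nmi): east 4.0 sin 302° = -3.39, north 4.0 cos 302° = 2.12
Leg 4 (126°, 11.6 nmi): east 11.6 sin 126° = 9.38, north 11.6 cos 126° = -6.82
Net: 5.27 east, -27.99 north. Distance = √((5.27)² + (-27.99)²) = 28.479 nmi.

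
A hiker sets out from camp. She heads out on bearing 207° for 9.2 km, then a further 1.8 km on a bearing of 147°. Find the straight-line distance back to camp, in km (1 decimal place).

Leg 1 (207°, 9.2 km): east 9.2 sin 207° = -4.18, north 9.2 cos 207° = -8.20
Leg 2 (147°, 1.8 km): east 1.8 sin 147° = 0.98, north 1.8 cos 147° = -1.51
Net: -3.20 east, -9.71 north. Distance = √((-3.20)² + (-9.71)²) = 10.220 km.

10.2 km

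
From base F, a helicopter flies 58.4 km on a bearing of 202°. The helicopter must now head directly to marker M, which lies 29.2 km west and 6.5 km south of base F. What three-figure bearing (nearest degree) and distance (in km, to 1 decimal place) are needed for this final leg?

351°, 48.2 km

Leg 1 (202°, 58.4 km): east 58.4 sin 202° = -21.88, north 58.4 cos 202° = -54.15
Current position: (-21.88, -54.15). Target: (-29.2, -6.5). Remaining: Δeast = -7.32, Δnorth = 47.65.
Bearing = atan2(-7.32, 47.65) mod 360° = 351.26°; distance = √((-7.32)² + (47.65)²) = 48.207 km.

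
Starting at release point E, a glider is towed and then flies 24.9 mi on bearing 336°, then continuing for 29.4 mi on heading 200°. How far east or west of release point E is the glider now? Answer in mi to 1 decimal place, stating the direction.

20.2 mi west

Leg 1 (336°, 24.9 mi): east 24.9 sin 336° = -10.13, north 24.9 cos 336° = 22.75
Leg 2 (200°, 29.4 mi): east 29.4 sin 200° = -10.06, north 29.4 cos 200° = -27.63
Net east component: -20.18 mi.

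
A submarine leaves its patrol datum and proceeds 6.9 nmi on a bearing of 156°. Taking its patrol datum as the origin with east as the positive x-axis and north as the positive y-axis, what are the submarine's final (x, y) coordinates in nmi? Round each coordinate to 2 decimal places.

(2.81, -6.30)

Leg 1 (156°, 6.9 nmi): east 6.9 sin 156° = 2.81, north 6.9 cos 156° = -6.30
Summing: 2.81 nmi east, -6.30 nmi north → (2.81, -6.30).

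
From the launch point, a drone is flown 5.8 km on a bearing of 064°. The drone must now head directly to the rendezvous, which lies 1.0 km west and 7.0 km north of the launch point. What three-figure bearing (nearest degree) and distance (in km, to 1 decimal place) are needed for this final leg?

306°, 7.6 km

Leg 1 (064°, 5.8 km): east 5.8 sin 64° = 5.21, north 5.8 cos 64° = 2.54
Current position: (5.21, 2.54). Target: (-1.0, 7.0). Remaining: Δeast = -6.21, Δnorth = 4.46.
Bearing = atan2(-6.21, 4.46) mod 360° = 305.66°; distance = √((-6.21)² + (4.46)²) = 7.647 km.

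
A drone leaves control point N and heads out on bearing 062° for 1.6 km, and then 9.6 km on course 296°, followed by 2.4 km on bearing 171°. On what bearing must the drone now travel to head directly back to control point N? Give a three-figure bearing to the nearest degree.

111°

Leg 1 (062°, 1.6 km): east 1.6 sin 62° = 1.41, north 1.6 cos 62° = 0.75
Leg 2 (296°, 9.6 km): east 9.6 sin 296° = -8.63, north 9.6 cos 296° = 4.21
Leg 3 (171°, 2.4 km): east 2.4 sin 171° = 0.38, north 2.4 cos 171° = -2.37
Net displacement: -6.84 east, 2.59 north. Direction back to start is (6.84, -2.59): bearing = atan2(6.84, -2.59) mod 360° = 110.73° ≈ 111°.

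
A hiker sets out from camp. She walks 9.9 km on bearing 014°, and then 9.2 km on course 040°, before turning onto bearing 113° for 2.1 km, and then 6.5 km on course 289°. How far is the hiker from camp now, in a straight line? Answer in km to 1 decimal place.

18.4 km

Leg 1 (014°, 9.9 km): east 9.9 sin 14° = 2.40, north 9.9 cos 14° = 9.61
Leg 2 (040°, 9.2 km): east 9.2 sin 40° = 5.91, north 9.2 cos 40° = 7.05
Leg 3 (113°, 2.1 km): east 2.1 sin 113° = 1.93, north 2.1 cos 113° = -0.82
Leg 4 (289°, 6.5 km): east 6.5 sin 289° = -6.15, north 6.5 cos 289° = 2.12
Net: 4.10 east, 17.95 north. Distance = √((4.10)² + (17.95)²) = 18.411 km.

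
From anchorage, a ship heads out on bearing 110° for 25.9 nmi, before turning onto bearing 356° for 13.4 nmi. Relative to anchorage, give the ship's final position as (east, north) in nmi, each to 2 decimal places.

(23.40, 4.51)

Leg 1 (110°, 25.9 nmi): east 25.9 sin 110° = 24.34, north 25.9 cos 110° = -8.86
Leg 2 (356°, 13.4 nmi): east 13.4 sin 356° = -0.93, north 13.4 cos 356° = 13.37
Summing: 23.40 nmi east, 4.51 nmi north → (23.40, 4.51).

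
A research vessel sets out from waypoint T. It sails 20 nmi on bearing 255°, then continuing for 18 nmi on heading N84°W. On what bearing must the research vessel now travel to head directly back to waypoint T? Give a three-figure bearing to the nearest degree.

085°

Leg 1 (255°, 20 nmi): east 20 sin 255° = -19.32, north 20 cos 255° = -5.18
Leg 2 (N84°W, 18 nmi): east 18 sin 276° = -17.90, north 18 cos 276° = 1.88
Net displacement: -37.22 east, -3.29 north. Direction back to start is (37.22, 3.29): bearing = atan2(37.22, 3.29) mod 360° = 84.94° ≈ 085°.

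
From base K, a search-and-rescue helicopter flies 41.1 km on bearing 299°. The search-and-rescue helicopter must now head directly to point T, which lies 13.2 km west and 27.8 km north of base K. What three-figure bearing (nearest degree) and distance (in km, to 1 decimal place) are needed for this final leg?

071°, 24.1 km

Leg 1 (299°, 41.1 km): east 41.1 sin 299° = -35.95, north 41.1 cos 299° = 19.93
Current position: (-35.95, 19.93). Target: (-13.2, 27.8). Remaining: Δeast = 22.75, Δnorth = 7.87.
Bearing = atan2(22.75, 7.87) mod 360° = 70.91°; distance = √((22.75)² + (7.87)²) = 24.071 km.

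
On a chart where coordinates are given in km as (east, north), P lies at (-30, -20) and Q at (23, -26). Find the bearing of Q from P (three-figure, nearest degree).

Δeast = 23 − -30 = 53.00; Δnorth = -26 − -20 = -6.00.
Bearing = atan2(Δeast, Δnorth) mod 360° = 96.46° ≈ 096°.

096°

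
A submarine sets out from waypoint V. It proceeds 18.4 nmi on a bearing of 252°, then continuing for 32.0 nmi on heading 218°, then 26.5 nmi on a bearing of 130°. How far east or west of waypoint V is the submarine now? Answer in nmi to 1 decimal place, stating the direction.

Leg 1 (252°, 18.4 nmi): east 18.4 sin 252° = -17.50, north 18.4 cos 252° = -5.69
Leg 2 (218°, 32.0 nmi): east 32.0 sin 218° = -19.70, north 32.0 cos 218° = -25.22
Leg 3 (130°, 26.5 nmi): east 26.5 sin 130° = 20.30, north 26.5 cos 130° = -17.03
Net east component: -16.90 nmi.

16.9 nmi west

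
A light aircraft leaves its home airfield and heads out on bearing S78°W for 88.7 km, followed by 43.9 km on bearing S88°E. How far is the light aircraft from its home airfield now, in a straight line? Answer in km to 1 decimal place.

Leg 1 (S78°W, 88.7 km): east 88.7 sin 258° = -86.76, north 88.7 cos 258° = -18.44
Leg 2 (S88°E, 43.9 km): east 43.9 sin 92° = 43.87, north 43.9 cos 92° = -1.53
Net: -42.89 east, -19.97 north. Distance = √((-42.89)² + (-19.97)²) = 47.311 km.

47.3 km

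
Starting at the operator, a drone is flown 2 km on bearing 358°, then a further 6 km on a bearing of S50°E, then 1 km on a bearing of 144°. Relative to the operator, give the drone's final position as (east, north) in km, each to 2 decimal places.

Leg 1 (358°, 2 km): east 2 sin 358° = -0.07, north 2 cos 358° = 2.00
Leg 2 (S50°E, 6 km): east 6 sin 130° = 4.60, north 6 cos 130° = -3.86
Leg 3 (144°, 1 km): east 1 sin 144° = 0.59, north 1 cos 144° = -0.81
Summing: 5.11 km east, -2.67 km north → (5.11, -2.67).

(5.11, -2.67)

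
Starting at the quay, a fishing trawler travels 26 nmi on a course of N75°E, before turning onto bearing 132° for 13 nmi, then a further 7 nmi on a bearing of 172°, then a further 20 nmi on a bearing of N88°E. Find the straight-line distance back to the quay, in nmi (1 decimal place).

56.3 nmi

Leg 1 (N75°E, 26 nmi): east 26 sin 75° = 25.11, north 26 cos 75° = 6.73
Leg 2 (132°, 13 nmi): east 13 sin 132° = 9.66, north 13 cos 132° = -8.70
Leg 3 (172°, 7 nmi): east 7 sin 172° = 0.97, north 7 cos 172° = -6.93
Leg 4 (N88°E, 20 nmi): east 20 sin 88° = 19.99, north 20 cos 88° = 0.70
Net: 55.74 east, -8.20 north. Distance = √((55.74)² + (-8.20)²) = 56.337 nmi.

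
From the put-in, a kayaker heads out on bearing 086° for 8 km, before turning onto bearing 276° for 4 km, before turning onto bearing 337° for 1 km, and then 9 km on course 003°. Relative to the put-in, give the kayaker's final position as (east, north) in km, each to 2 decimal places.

(4.08, 10.88)

Leg 1 (086°, 8 km): east 8 sin 86° = 7.98, north 8 cos 86° = 0.56
Leg 2 (276°, 4 km): east 4 sin 276° = -3.98, north 4 cos 276° = 0.42
Leg 3 (337°, 1 km): east 1 sin 337° = -0.39, north 1 cos 337° = 0.92
Leg 4 (003°, 9 km): east 9 sin 3° = 0.47, north 9 cos 3° = 8.99
Summing: 4.08 km east, 10.88 km north → (4.08, 10.88).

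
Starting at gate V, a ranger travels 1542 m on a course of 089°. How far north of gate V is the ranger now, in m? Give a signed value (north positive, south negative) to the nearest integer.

Leg 1 (089°, 1542 m): east 1542 sin 89° = 1541.77, north 1542 cos 89° = 26.91
Net north component: 26.91 m.

27 m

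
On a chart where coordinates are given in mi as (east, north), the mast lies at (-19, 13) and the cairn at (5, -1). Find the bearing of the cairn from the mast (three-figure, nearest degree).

Δeast = 5 − -19 = 24.00; Δnorth = -1 − 13 = -14.00.
Bearing = atan2(Δeast, Δnorth) mod 360° = 120.26° ≈ 120°.

120°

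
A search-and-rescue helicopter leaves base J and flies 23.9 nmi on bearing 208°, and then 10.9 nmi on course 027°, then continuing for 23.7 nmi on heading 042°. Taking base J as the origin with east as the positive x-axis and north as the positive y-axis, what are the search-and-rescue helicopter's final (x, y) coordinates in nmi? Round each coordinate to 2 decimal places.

(9.59, 6.22)

Leg 1 (208°, 23.9 nmi): east 23.9 sin 208° = -11.22, north 23.9 cos 208° = -21.10
Leg 2 (027°, 10.9 nmi): east 10.9 sin 27° = 4.95, north 10.9 cos 27° = 9.71
Leg 3 (042°, 23.7 nmi): east 23.7 sin 42° = 15.86, north 23.7 cos 42° = 17.61
Summing: 9.59 nmi east, 6.22 nmi north → (9.59, 6.22).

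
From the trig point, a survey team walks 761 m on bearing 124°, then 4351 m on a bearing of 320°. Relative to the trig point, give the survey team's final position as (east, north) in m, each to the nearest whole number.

Leg 1 (124°, 761 m): east 761 sin 124° = 630.90, north 761 cos 124° = -425.55
Leg 2 (320°, 4351 m): east 4351 sin 320° = -2796.77, north 4351 cos 320° = 3333.06
Summing: -2165.87 m east, 2907.51 m north → (-2166, 2908).

(-2166, 2908)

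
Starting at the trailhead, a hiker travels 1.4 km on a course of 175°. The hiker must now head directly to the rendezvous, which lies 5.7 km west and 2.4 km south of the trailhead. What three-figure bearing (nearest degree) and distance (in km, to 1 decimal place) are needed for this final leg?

260°, 5.9 km

Leg 1 (175°, 1.4 km): east 1.4 sin 175° = 0.12, north 1.4 cos 175° = -1.39
Current position: (0.12, -1.39). Target: (-5.7, -2.4). Remaining: Δeast = -5.82, Δnorth = -1.01.
Bearing = atan2(-5.82, -1.01) mod 360° = 260.20°; distance = √((-5.82)² + (-1.01)²) = 5.908 km.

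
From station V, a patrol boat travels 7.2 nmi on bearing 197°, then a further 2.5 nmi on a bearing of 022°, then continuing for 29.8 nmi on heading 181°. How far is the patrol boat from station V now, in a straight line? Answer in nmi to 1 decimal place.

Leg 1 (197°, 7.2 nmi): east 7.2 sin 197° = -2.11, north 7.2 cos 197° = -6.89
Leg 2 (022°, 2.5 nmi): east 2.5 sin 22° = 0.94, north 2.5 cos 22° = 2.32
Leg 3 (181°, 29.8 nmi): east 29.8 sin 181° = -0.52, north 29.8 cos 181° = -29.80
Net: -1.69 east, -34.36 north. Distance = √((-1.69)² + (-34.36)²) = 34.404 nmi.

34.4 nmi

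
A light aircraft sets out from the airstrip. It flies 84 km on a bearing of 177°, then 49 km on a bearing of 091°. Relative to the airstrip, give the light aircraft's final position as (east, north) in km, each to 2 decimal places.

(53.39, -84.74)

Leg 1 (177°, 84 km): east 84 sin 177° = 4.40, north 84 cos 177° = -83.88
Leg 2 (091°, 49 km): east 49 sin 91° = 48.99, north 49 cos 91° = -0.86
Summing: 53.39 km east, -84.74 km north → (53.39, -84.74).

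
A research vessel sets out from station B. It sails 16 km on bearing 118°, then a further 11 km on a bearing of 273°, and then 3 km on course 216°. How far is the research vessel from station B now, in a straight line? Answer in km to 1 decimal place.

9.5 km

Leg 1 (118°, 16 km): east 16 sin 118° = 14.13, north 16 cos 118° = -7.51
Leg 2 (273°, 11 km): east 11 sin 273° = -10.98, north 11 cos 273° = 0.58
Leg 3 (216°, 3 km): east 3 sin 216° = -1.76, north 3 cos 216° = -2.43
Net: 1.38 east, -9.36 north. Distance = √((1.38)² + (-9.36)²) = 9.464 km.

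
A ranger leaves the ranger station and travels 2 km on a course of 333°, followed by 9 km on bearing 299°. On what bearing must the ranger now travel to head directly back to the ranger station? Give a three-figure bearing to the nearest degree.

125°

Leg 1 (333°, 2 km): east 2 sin 333° = -0.91, north 2 cos 333° = 1.78
Leg 2 (299°, 9 km): east 9 sin 299° = -7.87, north 9 cos 299° = 4.36
Net displacement: -8.78 east, 6.15 north. Direction back to start is (8.78, -6.15): bearing = atan2(8.78, -6.15) mod 360° = 124.99° ≈ 125°.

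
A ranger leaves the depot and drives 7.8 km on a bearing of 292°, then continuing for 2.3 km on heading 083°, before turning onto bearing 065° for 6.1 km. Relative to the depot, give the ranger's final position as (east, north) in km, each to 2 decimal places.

Leg 1 (292°, 7.8 km): east 7.8 sin 292° = -7.23, north 7.8 cos 292° = 2.92
Leg 2 (083°, 2.3 km): east 2.3 sin 83° = 2.28, north 2.3 cos 83° = 0.28
Leg 3 (065°, 6.1 km): east 6.1 sin 65° = 5.53, north 6.1 cos 65° = 2.58
Summing: 0.58 km east, 5.78 km north → (0.58, 5.78).

(0.58, 5.78)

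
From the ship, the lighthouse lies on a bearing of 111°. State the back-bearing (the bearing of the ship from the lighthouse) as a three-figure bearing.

Back-bearing = 111° + 180° = 291°.

291°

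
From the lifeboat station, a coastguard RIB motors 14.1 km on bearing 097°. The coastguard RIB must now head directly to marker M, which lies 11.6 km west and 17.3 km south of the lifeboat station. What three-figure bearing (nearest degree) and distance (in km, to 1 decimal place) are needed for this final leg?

Leg 1 (097°, 14.1 km): east 14.1 sin 97° = 13.99, north 14.1 cos 97° = -1.72
Current position: (13.99, -1.72). Target: (-11.6, -17.3). Remaining: Δeast = -25.59, Δnorth = -15.58.
Bearing = atan2(-25.59, -15.58) mod 360° = 238.67°; distance = √((-25.59)² + (-15.58)²) = 29.965 km.

239°, 30.0 km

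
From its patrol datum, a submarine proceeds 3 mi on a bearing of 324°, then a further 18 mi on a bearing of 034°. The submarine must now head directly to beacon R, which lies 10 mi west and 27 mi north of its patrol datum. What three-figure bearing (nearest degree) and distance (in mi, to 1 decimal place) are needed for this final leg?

298°, 20.7 mi

Leg 1 (324°, 3 mi): east 3 sin 324° = -1.76, north 3 cos 324° = 2.43
Leg 2 (034°, 18 mi): east 18 sin 34° = 10.07, north 18 cos 34° = 14.92
Current position: (8.30, 17.35). Target: (-10, 27). Remaining: Δeast = -18.30, Δnorth = 9.65.
Bearing = atan2(-18.30, 9.65) mod 360° = 297.80°; distance = √((-18.30)² + (9.65)²) = 20.690 mi.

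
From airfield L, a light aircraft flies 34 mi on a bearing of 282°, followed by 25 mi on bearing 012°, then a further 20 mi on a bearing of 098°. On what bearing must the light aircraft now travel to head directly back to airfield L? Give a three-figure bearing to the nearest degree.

Leg 1 (282°, 34 mi): east 34 sin 282° = -33.26, north 34 cos 282° = 7.07
Leg 2 (012°, 25 mi): east 25 sin 12° = 5.20, north 25 cos 12° = 24.45
Leg 3 (098°, 20 mi): east 20 sin 98° = 19.81, north 20 cos 98° = -2.78
Net displacement: -8.25 east, 28.74 north. Direction back to start is (8.25, -28.74): bearing = atan2(8.25, -28.74) mod 360° = 163.98° ≈ 164°.

164°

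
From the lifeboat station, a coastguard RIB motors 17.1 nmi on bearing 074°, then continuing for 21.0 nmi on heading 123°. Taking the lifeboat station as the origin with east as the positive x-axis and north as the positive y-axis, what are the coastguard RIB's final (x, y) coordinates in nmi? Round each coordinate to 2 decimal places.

Leg 1 (074°, 17.1 nmi): east 17.1 sin 74° = 16.44, north 17.1 cos 74° = 4.71
Leg 2 (123°, 21.0 nmi): east 21.0 sin 123° = 17.61, north 21.0 cos 123° = -11.44
Summing: 34.05 nmi east, -6.72 nmi north → (34.05, -6.72).

(34.05, -6.72)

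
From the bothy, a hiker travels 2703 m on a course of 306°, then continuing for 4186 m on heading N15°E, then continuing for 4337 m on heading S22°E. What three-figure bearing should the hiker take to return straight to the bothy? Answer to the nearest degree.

Leg 1 (306°, 2703 m): east 2703 sin 306° = -2186.77, north 2703 cos 306° = 1588.78
Leg 2 (N15°E, 4186 m): east 4186 sin 15° = 1083.42, north 4186 cos 15° = 4043.37
Leg 3 (S22°E, 4337 m): east 4337 sin 158° = 1624.67, north 4337 cos 158° = -4021.20
Net displacement: 521.31 east, 1610.95 north. Direction back to start is (-521.31, -1610.95): bearing = atan2(-521.31, -1610.95) mod 360° = 197.93° ≈ 198°.

198°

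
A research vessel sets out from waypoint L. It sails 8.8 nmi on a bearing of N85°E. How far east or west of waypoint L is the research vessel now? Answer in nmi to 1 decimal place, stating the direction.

Leg 1 (N85°E, 8.8 nmi): east 8.8 sin 85° = 8.77, north 8.8 cos 85° = 0.77
Net east component: 8.77 nmi.

8.8 nmi east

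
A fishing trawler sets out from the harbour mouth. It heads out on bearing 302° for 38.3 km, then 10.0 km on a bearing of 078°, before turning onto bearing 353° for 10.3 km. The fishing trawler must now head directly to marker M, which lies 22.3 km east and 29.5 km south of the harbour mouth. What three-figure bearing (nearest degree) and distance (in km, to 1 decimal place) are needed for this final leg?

143°, 77.4 km

Leg 1 (302°, 38.3 km): east 38.3 sin 302° = -32.48, north 38.3 cos 302° = 20.30
Leg 2 (078°, 10.0 km): east 10.0 sin 78° = 9.78, north 10.0 cos 78° = 2.08
Leg 3 (353°, 10.3 km): east 10.3 sin 353° = -1.26, north 10.3 cos 353° = 10.22
Current position: (-23.95, 32.60). Target: (22.3, -29.5). Remaining: Δeast = 46.25, Δnorth = -62.10.
Bearing = atan2(46.25, -62.10) mod 360° = 143.32°; distance = √((46.25)² + (-62.10)²) = 77.431 km.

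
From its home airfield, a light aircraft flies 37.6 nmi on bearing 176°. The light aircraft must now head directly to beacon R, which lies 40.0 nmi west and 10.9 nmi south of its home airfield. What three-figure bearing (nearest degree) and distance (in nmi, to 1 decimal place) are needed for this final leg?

Leg 1 (176°, 37.6 nmi): east 37.6 sin 176° = 2.62, north 37.6 cos 176° = -37.51
Current position: (2.62, -37.51). Target: (-40.0, -10.9). Remaining: Δeast = -42.62, Δnorth = 26.61.
Bearing = atan2(-42.62, 26.61) mod 360° = 301.98°; distance = √((-42.62)² + (26.61)²) = 50.247 nmi.

302°, 50.2 nmi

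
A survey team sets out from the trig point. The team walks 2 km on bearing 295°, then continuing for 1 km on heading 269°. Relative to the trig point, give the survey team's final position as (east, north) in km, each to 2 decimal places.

(-2.81, 0.83)

Leg 1 (295°, 2 km): east 2 sin 295° = -1.81, north 2 cos 295° = 0.85
Leg 2 (269°, 1 km): east 1 sin 269° = -1.00, north 1 cos 269° = -0.02
Summing: -2.81 km east, 0.83 km north → (-2.81, 0.83).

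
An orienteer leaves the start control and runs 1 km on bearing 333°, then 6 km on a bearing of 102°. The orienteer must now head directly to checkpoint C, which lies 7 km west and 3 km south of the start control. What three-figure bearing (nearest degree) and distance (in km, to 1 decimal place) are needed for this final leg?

258°, 12.7 km

Leg 1 (333°, 1 km): east 1 sin 333° = -0.45, north 1 cos 333° = 0.89
Leg 2 (102°, 6 km): east 6 sin 102° = 5.87, north 6 cos 102° = -1.25
Current position: (5.41, -0.36). Target: (-7, -3). Remaining: Δeast = -12.41, Δnorth = -2.64.
Bearing = atan2(-12.41, -2.64) mod 360° = 257.98°; distance = √((-12.41)² + (-2.64)²) = 12.693 km.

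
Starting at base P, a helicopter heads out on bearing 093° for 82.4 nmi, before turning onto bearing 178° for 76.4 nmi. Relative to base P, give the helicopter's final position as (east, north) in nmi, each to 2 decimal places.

(84.95, -80.67)

Leg 1 (093°, 82.4 nmi): east 82.4 sin 93° = 82.29, north 82.4 cos 93° = -4.31
Leg 2 (178°, 76.4 nmi): east 76.4 sin 178° = 2.67, north 76.4 cos 178° = -76.35
Summing: 84.95 nmi east, -80.67 nmi north → (84.95, -80.67).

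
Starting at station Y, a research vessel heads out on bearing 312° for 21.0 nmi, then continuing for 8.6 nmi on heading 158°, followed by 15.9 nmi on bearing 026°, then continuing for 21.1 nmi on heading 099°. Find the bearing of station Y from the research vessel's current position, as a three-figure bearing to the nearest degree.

Leg 1 (312°, 21.0 nmi): east 21.0 sin 312° = -15.61, north 21.0 cos 312° = 14.05
Leg 2 (158°, 8.6 nmi): east 8.6 sin 158° = 3.22, north 8.6 cos 158° = -7.97
Leg 3 (026°, 15.9 nmi): east 15.9 sin 26° = 6.97, north 15.9 cos 26° = 14.29
Leg 4 (099°, 21.1 nmi): east 21.1 sin 99° = 20.84, north 21.1 cos 99° = -3.30
Net displacement: 15.43 east, 17.07 north. Direction back to start is (-15.43, -17.07): bearing = atan2(-15.43, -17.07) mod 360° = 222.11° ≈ 222°.

222°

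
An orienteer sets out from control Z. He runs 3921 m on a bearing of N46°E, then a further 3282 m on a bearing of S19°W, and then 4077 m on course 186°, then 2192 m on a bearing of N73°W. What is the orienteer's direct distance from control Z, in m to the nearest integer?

Leg 1 (N46°E, 3921 m): east 3921 sin 46° = 2820.53, north 3921 cos 46° = 2723.76
Leg 2 (S19°W, 3282 m): east 3282 sin 199° = -1068.51, north 3282 cos 199° = -3103.19
Leg 3 (186°, 4077 m): east 4077 sin 186° = -426.16, north 4077 cos 186° = -4054.67
Leg 4 (N73°W, 2192 m): east 2192 sin 287° = -2096.22, north 2192 cos 287° = 640.88
Net: -770.37 east, -3793.22 north. Distance = √((-770.37)² + (-3793.22)²) = 3870.660 m.

3871 m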